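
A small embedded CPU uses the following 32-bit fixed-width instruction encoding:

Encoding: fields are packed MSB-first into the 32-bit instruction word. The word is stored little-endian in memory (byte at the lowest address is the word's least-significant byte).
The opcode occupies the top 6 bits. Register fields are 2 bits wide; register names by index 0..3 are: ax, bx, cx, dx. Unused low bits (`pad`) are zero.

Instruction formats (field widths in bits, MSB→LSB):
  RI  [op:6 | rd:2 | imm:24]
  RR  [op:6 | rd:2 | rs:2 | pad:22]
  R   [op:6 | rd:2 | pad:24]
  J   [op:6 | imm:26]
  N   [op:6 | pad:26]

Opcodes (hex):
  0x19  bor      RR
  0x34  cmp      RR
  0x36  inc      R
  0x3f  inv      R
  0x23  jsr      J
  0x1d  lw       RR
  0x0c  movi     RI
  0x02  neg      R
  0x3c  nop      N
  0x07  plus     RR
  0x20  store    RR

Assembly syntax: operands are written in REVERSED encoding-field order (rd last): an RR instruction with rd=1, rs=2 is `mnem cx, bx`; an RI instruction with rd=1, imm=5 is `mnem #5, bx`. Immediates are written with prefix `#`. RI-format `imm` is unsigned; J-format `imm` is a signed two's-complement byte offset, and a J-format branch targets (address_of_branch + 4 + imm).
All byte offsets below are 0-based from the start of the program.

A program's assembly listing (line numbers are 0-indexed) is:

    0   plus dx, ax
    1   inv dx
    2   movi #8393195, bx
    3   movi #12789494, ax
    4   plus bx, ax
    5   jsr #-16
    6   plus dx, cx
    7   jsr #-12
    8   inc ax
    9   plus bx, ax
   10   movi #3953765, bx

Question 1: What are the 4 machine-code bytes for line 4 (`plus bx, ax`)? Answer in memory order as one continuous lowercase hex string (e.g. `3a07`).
0000401c

line 4 (plus): pack op=0x7:6|rd=0:2|rs=1:2|pad=0:22 = 0x1c400000; little→ 00 00 40 1c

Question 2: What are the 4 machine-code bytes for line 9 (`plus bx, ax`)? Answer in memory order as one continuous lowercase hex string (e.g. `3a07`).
0000401c

line 9 (plus): pack op=0x7:6|rd=0:2|rs=1:2|pad=0:22 = 0x1c400000; little→ 00 00 40 1c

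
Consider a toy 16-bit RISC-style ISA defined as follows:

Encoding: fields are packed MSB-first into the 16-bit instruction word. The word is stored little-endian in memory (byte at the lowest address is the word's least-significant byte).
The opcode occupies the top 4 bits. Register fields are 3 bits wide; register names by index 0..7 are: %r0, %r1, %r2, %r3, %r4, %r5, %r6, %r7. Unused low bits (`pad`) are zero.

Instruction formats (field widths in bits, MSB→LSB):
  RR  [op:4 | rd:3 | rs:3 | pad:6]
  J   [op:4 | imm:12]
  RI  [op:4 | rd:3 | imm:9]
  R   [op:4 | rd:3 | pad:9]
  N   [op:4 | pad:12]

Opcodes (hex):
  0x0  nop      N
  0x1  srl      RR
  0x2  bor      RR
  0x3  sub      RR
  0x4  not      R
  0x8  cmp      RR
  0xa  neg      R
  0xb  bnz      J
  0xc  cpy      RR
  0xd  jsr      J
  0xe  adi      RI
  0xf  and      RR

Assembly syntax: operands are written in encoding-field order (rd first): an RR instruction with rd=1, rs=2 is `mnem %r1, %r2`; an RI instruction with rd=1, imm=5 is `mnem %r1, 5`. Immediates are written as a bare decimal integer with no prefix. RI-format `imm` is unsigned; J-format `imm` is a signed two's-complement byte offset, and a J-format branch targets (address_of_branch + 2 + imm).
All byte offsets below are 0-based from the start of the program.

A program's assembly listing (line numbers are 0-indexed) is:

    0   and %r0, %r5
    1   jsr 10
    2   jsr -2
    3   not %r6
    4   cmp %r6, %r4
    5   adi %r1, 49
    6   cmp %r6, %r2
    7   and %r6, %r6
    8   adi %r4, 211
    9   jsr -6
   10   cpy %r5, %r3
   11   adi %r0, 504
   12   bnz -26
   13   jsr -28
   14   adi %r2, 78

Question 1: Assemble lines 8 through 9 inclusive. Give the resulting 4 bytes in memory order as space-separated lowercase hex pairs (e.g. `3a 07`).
d3 e8 fa df

L8: adi op=0xe:4|rd=4:3|imm=211:9 ⇒ 0xe8d3 ⇒ little d3 e8
L9: jsr op=0xd:4|imm=-6:12 ⇒ 0xdffa ⇒ little fa df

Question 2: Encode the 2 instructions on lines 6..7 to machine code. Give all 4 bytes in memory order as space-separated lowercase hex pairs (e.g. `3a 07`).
line 6 (cmp): pack op=0x8:4|rd=6:3|rs=2:3|pad=0:6 = 0x8c80; little→ 80 8c
line 7 (and): pack op=0xf:4|rd=6:3|rs=6:3|pad=0:6 = 0xfd80; little→ 80 fd

80 8c 80 fd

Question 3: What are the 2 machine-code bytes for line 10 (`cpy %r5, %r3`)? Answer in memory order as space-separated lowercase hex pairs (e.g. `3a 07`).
c0 ca

L10: cpy op=0xc:4|rd=5:3|rs=3:3|pad=0:6 ⇒ 0xcac0 ⇒ little c0 ca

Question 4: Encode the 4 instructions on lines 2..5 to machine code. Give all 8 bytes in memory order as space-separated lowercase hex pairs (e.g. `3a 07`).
2. jsr fields op=0xd:4|imm=-2:12 → word dffeh → fe df
3. not fields op=0x4:4|rd=6:3|pad=0:9 → word 4c00h → 00 4c
4. cmp fields op=0x8:4|rd=6:3|rs=4:3|pad=0:6 → word 8d00h → 00 8d
5. adi fields op=0xe:4|rd=1:3|imm=49:9 → word e231h → 31 e2

fe df 00 4c 00 8d 31 e2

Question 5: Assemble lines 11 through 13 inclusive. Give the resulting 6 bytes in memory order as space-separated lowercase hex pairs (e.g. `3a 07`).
11. adi fields op=0xe:4|rd=0:3|imm=504:9 → word e1f8h → f8 e1
12. bnz fields op=0xb:4|imm=-26:12 → word bfe6h → e6 bf
13. jsr fields op=0xd:4|imm=-28:12 → word dfe4h → e4 df

f8 e1 e6 bf e4 df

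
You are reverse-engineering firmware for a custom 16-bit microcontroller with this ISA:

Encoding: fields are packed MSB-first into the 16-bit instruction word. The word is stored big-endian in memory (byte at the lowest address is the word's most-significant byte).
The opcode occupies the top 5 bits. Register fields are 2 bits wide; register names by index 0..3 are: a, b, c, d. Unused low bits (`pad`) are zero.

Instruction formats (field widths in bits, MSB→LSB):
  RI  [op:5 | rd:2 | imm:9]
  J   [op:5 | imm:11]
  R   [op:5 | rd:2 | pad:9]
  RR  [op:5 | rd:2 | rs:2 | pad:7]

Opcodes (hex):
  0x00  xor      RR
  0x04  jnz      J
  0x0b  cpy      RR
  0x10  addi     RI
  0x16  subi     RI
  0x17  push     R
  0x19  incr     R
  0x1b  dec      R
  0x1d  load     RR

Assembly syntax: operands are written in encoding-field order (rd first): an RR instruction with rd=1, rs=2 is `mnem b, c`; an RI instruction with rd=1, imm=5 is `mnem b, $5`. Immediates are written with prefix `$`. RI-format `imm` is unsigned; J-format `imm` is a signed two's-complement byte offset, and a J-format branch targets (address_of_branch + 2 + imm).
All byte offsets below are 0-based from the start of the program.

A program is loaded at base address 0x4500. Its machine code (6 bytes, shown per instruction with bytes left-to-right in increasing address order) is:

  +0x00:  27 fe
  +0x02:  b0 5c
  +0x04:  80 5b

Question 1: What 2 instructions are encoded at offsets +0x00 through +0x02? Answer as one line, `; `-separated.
[00] 27 fe → 0x27fe
  opcode bits[15:11]=0x4: jnz/J
  [10:0] imm=2046 (s11→-2) = $-2
[02] b0 5c → 0xb05c
  opcode bits[15:11]=0x16: subi/RI
  [10:9] rd=0 = a
  [8:0] imm=92 = $92

jnz $-2; subi a, $92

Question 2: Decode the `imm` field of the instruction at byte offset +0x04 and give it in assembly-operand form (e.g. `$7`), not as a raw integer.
@+04  big-endian(80 5b) = 0x805b
  op=0x805b>>11=0x10 ⇒ addi (RI)
  rd@[10:9]=0x0 ⇒ a
  imm@[8:0]=0x5b ⇒ $91

$91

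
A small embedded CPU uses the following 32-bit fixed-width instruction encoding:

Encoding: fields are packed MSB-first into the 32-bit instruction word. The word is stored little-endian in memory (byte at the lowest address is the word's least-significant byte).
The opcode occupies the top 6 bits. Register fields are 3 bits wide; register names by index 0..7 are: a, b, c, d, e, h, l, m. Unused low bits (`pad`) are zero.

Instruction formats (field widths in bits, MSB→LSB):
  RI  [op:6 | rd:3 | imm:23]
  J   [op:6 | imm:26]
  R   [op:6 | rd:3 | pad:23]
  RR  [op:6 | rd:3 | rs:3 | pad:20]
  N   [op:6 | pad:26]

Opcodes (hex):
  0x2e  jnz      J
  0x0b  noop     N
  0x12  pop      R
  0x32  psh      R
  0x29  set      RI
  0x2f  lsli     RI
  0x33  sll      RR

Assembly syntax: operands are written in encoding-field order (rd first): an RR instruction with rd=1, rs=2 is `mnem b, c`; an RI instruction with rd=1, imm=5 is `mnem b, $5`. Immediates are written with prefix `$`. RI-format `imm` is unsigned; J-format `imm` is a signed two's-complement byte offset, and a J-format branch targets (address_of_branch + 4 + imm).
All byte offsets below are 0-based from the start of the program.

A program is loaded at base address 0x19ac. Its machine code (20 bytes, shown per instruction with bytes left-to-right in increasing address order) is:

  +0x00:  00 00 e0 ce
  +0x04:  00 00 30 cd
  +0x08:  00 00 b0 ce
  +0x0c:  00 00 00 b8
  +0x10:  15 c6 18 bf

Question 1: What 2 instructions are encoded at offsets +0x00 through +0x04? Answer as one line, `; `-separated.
[00] 00 00 e0 ce → 0xcee00000
  top 6b → 0x33 → sll [RR]
  rd: (w>>23)&0x7=0x5 → h
  rs: (w>>20)&0x7=0x6 → l
[04] 00 00 30 cd → 0xcd300000
  top 6b → 0x33 → sll [RR]
  rd: (w>>23)&0x7=0x2 → c
  rs: (w>>20)&0x7=0x3 → d

sll h, l; sll c, d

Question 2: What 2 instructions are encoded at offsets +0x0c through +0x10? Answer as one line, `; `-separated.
@+0c  little-endian(00 00 00 b8) = 0xb8000000
  opcode bits[31:26]=0x2e: jnz/J
  imm: (w>>0)&0x3ffffff=0x0 → $0
@+10  little-endian(15 c6 18 bf) = 0xbf18c615
  opcode bits[31:26]=0x2f: lsli/RI
  rd: (w>>23)&0x7=0x6 → l
  imm: (w>>0)&0x7fffff=0x18c615 → $1623573

jnz $0; lsli l, $1623573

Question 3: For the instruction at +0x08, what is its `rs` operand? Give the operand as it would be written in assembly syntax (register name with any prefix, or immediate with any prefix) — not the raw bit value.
[08] 00 00 b0 ce → 0xceb00000
  opcode bits[31:26]=0x33: sll/RR
  [25:23] rd=5 = h
  [22:20] rs=3 = d

d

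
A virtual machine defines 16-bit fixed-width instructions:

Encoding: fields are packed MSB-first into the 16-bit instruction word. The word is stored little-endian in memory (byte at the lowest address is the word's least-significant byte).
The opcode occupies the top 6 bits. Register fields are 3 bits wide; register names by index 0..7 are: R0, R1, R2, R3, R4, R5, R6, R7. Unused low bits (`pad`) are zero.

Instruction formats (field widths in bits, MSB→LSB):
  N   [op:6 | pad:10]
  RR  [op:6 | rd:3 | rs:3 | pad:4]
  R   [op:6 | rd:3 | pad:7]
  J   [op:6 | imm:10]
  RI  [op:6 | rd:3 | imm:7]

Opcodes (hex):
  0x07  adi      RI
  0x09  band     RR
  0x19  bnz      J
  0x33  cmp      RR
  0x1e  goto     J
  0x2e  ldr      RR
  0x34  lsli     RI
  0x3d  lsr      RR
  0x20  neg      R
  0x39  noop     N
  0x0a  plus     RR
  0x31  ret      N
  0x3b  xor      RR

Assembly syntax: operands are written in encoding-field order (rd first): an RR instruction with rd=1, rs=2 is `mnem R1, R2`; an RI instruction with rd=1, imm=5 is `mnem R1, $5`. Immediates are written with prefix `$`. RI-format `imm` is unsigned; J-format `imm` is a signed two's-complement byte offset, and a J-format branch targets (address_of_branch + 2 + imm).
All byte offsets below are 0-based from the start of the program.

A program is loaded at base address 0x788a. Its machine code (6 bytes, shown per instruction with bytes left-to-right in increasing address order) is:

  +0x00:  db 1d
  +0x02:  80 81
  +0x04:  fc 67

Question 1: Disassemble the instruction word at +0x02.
+0x02: 80 81 ⇒ word 0x8180 (little)
  top 6b → 0x20 → neg [R]
  rd@[9:7]=0x3 ⇒ R3

neg R3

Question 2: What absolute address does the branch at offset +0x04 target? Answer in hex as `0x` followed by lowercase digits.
0x788c

@+04  little-endian(fc 67) = 0x67fc
  top 6b → 0x19 → bnz [J]
  imm: (w>>0)&0x3ff=0x3fc (s10→-4) → $-4
  target = base 0x788a + off 0x04 + 2 + imm -4 = 0x788c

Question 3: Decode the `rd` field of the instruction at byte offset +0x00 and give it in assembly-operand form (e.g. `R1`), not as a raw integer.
R3

[00] db 1d → 0x1ddb
  op=0x1ddb>>10=0x7 ⇒ adi (RI)
  rd@[9:7]=0x3 ⇒ R3
  imm@[6:0]=0x5b ⇒ $91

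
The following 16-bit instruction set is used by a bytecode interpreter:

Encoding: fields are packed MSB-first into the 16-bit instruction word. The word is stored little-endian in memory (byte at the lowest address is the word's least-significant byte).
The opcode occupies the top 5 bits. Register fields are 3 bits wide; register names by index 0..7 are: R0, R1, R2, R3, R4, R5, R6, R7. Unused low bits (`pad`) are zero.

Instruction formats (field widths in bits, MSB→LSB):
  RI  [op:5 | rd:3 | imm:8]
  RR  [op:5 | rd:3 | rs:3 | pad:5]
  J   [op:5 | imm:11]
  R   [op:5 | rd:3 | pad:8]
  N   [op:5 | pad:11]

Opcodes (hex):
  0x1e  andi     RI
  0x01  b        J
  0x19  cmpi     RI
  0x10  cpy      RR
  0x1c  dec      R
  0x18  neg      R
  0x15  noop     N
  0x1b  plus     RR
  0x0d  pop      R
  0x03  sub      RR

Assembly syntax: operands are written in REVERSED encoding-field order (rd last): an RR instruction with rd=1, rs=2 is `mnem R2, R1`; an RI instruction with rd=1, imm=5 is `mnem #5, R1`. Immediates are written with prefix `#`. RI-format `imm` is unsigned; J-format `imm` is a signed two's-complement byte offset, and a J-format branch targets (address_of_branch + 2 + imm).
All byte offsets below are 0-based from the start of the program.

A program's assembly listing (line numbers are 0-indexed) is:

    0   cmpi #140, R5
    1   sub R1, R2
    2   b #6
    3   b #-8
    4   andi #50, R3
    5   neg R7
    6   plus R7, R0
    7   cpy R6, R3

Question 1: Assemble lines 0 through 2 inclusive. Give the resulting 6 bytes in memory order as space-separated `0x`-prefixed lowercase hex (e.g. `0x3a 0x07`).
0. cmpi fields op=0x19:5|rd=5:3|imm=140:8 → word cd8ch → 8c cd
1. sub fields op=0x3:5|rd=2:3|rs=1:3|pad=0:5 → word 1a20h → 20 1a
2. b fields op=0x1:5|imm=6:11 → word 0806h → 06 08

0x8c 0xcd 0x20 0x1a 0x06 0x08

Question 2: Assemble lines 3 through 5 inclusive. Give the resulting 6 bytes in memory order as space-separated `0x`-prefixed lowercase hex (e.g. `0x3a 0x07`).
L3: b op=0x1:5|imm=-8:11 ⇒ 0x0ff8 ⇒ little f8 0f
L4: andi op=0x1e:5|rd=3:3|imm=50:8 ⇒ 0xf332 ⇒ little 32 f3
L5: neg op=0x18:5|rd=7:3|pad=0:8 ⇒ 0xc700 ⇒ little 00 c7

0xf8 0x0f 0x32 0xf3 0x00 0xc7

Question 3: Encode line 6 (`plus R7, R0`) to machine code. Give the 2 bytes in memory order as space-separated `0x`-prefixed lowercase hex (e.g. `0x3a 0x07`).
6. plus fields op=0x1b:5|rd=0:3|rs=7:3|pad=0:5 → word d8e0h → e0 d8

0xe0 0xd8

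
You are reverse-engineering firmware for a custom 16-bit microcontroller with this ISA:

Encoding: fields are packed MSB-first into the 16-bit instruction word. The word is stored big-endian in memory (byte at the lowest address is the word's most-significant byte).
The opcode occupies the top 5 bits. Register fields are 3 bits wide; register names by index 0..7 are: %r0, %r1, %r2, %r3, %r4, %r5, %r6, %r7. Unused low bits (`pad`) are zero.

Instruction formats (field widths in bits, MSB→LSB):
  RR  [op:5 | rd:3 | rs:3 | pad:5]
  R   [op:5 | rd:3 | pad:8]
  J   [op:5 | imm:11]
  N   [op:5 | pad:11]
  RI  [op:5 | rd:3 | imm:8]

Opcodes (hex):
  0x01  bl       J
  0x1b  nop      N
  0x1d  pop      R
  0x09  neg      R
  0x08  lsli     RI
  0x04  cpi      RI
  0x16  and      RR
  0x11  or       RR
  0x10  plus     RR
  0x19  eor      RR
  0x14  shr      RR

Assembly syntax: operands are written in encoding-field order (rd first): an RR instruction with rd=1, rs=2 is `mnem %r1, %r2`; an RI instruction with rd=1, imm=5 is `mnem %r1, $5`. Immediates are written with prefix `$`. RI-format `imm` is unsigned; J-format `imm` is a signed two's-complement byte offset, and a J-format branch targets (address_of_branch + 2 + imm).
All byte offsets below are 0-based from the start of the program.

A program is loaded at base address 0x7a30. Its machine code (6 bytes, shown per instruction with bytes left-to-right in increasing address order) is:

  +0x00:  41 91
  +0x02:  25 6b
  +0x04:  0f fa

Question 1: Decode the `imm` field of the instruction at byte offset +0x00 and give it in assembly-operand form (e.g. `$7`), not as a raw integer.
@+00  big-endian(41 91) = 0x4191
  op=0x4191>>11=0x8 ⇒ lsli (RI)
  [10:8] rd=1 = %r1
  [7:0] imm=145 = $145

$145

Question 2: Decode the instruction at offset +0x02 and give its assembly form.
[02] 25 6b → 0x256b
  top 5b → 0x4 → cpi [RI]
  rd@[10:8]=0x5 ⇒ %r5
  imm@[7:0]=0x6b ⇒ $107

cpi %r5, $107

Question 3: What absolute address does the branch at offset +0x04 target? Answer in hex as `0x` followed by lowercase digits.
[04] 0f fa → 0x0ffa
  op=0x0ffa>>11=0x1 ⇒ bl (J)
  imm@[10:0]=0x7fa (s11→-6) ⇒ $-6
  target = base 0x7a30 + off 0x04 + 2 + imm -6 = 0x7a30

0x7a30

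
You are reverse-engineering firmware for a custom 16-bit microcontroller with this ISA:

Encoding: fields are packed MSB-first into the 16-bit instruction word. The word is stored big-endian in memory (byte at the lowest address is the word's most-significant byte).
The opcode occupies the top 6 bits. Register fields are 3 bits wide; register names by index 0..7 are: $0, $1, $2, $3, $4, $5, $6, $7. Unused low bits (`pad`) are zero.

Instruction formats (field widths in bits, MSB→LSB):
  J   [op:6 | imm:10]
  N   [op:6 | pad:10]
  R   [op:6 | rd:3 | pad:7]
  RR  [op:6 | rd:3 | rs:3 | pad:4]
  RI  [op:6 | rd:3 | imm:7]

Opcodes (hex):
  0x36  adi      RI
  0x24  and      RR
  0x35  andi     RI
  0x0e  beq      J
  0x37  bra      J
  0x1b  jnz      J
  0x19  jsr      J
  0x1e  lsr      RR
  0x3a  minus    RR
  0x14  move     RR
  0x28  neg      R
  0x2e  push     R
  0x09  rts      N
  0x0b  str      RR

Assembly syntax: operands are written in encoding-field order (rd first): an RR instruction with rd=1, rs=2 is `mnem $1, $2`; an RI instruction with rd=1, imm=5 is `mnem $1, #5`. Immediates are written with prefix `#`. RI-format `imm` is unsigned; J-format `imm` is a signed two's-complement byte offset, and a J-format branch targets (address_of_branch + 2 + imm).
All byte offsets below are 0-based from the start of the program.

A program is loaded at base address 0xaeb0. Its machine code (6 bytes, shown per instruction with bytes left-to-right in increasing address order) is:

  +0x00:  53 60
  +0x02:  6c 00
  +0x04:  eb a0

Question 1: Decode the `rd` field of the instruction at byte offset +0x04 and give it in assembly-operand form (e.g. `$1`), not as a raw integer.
@+04  big-endian(eb a0) = 0xeba0
  opcode bits[15:10]=0x3a: minus/RR
  [9:7] rd=7 = $7
  [6:4] rs=2 = $2

$7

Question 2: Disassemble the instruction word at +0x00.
move $6, $6

[00] 53 60 → 0x5360
  op=0x5360>>10=0x14 ⇒ move (RR)
  [9:7] rd=6 = $6
  [6:4] rs=6 = $6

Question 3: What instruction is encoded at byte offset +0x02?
jnz #0

off 0x02: read 6c 00 as big → 0x6c00
  op=0x6c00>>10=0x1b ⇒ jnz (J)
  imm: (w>>0)&0x3ff=0x0 → #0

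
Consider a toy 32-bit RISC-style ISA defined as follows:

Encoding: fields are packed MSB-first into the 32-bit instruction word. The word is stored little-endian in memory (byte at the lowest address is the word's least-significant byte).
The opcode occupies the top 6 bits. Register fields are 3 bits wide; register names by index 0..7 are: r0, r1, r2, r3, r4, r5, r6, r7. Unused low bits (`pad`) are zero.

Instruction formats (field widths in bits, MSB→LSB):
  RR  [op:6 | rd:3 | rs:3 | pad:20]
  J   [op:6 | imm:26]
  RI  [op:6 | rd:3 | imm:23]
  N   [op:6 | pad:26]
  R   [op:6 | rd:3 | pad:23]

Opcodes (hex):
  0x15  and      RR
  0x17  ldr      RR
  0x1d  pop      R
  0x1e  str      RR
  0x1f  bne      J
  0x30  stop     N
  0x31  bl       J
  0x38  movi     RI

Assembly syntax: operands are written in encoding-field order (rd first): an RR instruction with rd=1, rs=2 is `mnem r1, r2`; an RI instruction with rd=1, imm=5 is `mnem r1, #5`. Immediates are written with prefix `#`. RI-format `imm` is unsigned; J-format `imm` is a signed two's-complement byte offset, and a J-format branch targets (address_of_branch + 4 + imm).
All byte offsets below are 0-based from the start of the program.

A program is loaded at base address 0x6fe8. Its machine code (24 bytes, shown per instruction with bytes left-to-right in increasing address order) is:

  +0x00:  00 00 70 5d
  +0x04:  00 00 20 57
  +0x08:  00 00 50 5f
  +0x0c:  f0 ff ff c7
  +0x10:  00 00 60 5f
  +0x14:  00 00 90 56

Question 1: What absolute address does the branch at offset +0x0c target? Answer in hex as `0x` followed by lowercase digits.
@+0c  little-endian(f0 ff ff c7) = 0xc7fffff0
  opcode bits[31:26]=0x31: bl/J
  imm: (w>>0)&0x3ffffff=0x3fffff0 (s26→-16) → #-16
  target = base 0x6fe8 + off 0x0c + 4 + imm -16 = 0x6fe8

0x6fe8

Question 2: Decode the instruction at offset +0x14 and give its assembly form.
and r5, r1

+0x14: 00 00 90 56 ⇒ word 0x56900000 (little)
  opcode bits[31:26]=0x15: and/RR
  rd: (w>>23)&0x7=0x5 → r5
  rs: (w>>20)&0x7=0x1 → r1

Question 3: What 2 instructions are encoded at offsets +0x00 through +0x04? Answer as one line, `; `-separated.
ldr r2, r7; and r6, r2

off 0x00: read 00 00 70 5d as little → 0x5d700000
  opcode bits[31:26]=0x17: ldr/RR
  rd@[25:23]=0x2 ⇒ r2
  rs@[22:20]=0x7 ⇒ r7
off 0x04: read 00 00 20 57 as little → 0x57200000
  opcode bits[31:26]=0x15: and/RR
  rd@[25:23]=0x6 ⇒ r6
  rs@[22:20]=0x2 ⇒ r2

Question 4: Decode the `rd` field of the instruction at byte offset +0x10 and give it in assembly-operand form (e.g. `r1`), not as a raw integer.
r6

[10] 00 00 60 5f → 0x5f600000
  op=0x5f600000>>26=0x17 ⇒ ldr (RR)
  rd: (w>>23)&0x7=0x6 → r6
  rs: (w>>20)&0x7=0x6 → r6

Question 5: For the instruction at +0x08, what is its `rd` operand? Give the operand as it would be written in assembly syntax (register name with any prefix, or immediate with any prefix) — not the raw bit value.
off 0x08: read 00 00 50 5f as little → 0x5f500000
  op=0x5f500000>>26=0x17 ⇒ ldr (RR)
  rd@[25:23]=0x6 ⇒ r6
  rs@[22:20]=0x5 ⇒ r5

r6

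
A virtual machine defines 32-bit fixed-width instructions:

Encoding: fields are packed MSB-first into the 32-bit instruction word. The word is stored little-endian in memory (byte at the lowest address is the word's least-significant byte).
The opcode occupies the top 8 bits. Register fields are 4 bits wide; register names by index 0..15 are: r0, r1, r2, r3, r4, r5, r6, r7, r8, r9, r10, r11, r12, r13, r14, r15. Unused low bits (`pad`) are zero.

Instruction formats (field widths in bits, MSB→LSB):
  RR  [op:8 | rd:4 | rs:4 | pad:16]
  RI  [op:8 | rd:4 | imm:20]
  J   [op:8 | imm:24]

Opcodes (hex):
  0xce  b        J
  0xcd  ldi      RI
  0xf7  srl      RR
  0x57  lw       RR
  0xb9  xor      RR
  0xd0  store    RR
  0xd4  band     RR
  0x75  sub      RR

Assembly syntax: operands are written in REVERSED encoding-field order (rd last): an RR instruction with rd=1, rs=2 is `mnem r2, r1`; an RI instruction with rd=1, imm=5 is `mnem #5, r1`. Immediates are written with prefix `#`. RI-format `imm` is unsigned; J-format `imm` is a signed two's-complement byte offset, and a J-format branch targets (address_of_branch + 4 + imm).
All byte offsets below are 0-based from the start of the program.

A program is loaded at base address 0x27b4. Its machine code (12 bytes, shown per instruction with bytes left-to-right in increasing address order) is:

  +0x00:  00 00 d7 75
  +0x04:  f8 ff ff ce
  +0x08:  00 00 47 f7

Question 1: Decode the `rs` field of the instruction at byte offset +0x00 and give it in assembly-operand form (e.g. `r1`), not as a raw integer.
r7

+0x00: 00 00 d7 75 ⇒ word 0x75d70000 (little)
  top 8b → 0x75 → sub [RR]
  rd@[23:20]=0xd ⇒ r13
  rs@[19:16]=0x7 ⇒ r7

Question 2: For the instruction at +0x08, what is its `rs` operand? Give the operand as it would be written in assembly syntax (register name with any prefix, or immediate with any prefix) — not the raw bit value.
off 0x08: read 00 00 47 f7 as little → 0xf7470000
  top 8b → 0xf7 → srl [RR]
  rd: (w>>20)&0xf=0x4 → r4
  rs: (w>>16)&0xf=0x7 → r7

r7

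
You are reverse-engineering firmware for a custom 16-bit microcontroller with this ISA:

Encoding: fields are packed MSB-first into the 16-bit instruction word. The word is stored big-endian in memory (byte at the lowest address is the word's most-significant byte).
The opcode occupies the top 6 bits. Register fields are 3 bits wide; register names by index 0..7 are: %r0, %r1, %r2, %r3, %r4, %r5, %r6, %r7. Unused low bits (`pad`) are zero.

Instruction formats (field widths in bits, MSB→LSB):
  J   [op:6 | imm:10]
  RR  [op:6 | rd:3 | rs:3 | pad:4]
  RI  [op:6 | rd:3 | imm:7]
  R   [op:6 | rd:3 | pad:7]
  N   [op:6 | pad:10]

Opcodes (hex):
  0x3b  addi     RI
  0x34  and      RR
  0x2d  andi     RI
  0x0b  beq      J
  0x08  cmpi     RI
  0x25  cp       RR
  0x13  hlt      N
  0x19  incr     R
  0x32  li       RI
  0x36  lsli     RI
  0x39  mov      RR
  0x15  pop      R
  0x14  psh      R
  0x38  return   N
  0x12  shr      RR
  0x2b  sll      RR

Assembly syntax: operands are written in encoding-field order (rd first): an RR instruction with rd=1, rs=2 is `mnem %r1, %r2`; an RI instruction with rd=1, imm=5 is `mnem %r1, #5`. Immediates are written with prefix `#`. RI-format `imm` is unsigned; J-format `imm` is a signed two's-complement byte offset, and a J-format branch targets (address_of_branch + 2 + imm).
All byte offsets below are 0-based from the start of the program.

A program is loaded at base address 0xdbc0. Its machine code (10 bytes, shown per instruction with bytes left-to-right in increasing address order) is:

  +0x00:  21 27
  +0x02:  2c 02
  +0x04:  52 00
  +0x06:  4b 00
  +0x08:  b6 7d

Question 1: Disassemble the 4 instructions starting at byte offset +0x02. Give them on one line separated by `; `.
[02] 2c 02 → 0x2c02
  top 6b → 0xb → beq [J]
  imm@[9:0]=0x2 ⇒ #2
[04] 52 00 → 0x5200
  top 6b → 0x14 → psh [R]
  rd@[9:7]=0x4 ⇒ %r4
[06] 4b 00 → 0x4b00
  top 6b → 0x12 → shr [RR]
  rd@[9:7]=0x6 ⇒ %r6
  rs@[6:4]=0x0 ⇒ %r0
[08] b6 7d → 0xb67d
  top 6b → 0x2d → andi [RI]
  rd@[9:7]=0x4 ⇒ %r4
  imm@[6:0]=0x7d ⇒ #125

beq #2; psh %r4; shr %r6, %r0; andi %r4, #125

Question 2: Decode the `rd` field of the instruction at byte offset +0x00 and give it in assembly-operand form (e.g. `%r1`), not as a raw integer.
@+00  big-endian(21 27) = 0x2127
  top 6b → 0x8 → cmpi [RI]
  [9:7] rd=2 = %r2
  [6:0] imm=39 = #39

%r2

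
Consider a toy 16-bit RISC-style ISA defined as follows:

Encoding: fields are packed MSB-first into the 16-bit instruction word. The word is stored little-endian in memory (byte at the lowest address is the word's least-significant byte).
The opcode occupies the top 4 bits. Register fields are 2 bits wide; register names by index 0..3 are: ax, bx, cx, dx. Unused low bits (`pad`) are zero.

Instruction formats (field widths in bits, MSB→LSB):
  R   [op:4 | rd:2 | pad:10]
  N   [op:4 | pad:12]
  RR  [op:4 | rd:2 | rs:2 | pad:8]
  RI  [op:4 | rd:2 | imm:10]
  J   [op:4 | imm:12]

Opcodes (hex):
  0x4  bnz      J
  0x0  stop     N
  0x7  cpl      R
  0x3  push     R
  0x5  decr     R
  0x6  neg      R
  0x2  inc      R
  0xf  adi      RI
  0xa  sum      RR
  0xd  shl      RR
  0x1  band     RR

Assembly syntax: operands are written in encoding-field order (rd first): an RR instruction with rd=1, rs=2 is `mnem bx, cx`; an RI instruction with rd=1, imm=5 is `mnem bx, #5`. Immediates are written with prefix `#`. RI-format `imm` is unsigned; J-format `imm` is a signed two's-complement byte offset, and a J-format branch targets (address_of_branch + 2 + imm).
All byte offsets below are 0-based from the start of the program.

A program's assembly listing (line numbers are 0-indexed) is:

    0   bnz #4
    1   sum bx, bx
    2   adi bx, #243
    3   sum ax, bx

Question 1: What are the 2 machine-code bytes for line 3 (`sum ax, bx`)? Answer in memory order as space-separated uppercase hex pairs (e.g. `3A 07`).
00 A1

line 3 (sum): pack op=0xa:4|rd=0:2|rs=1:2|pad=0:8 = 0xa100; little→ 00 a1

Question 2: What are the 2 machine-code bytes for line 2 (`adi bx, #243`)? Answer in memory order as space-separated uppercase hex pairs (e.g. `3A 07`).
line 2 (adi): pack op=0xf:4|rd=1:2|imm=243:10 = 0xf4f3; little→ f3 f4

F3 F4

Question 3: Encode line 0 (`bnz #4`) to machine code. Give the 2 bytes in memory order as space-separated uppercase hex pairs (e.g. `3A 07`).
04 40

line 0 (bnz): pack op=0x4:4|imm=4:12 = 0x4004; little→ 04 40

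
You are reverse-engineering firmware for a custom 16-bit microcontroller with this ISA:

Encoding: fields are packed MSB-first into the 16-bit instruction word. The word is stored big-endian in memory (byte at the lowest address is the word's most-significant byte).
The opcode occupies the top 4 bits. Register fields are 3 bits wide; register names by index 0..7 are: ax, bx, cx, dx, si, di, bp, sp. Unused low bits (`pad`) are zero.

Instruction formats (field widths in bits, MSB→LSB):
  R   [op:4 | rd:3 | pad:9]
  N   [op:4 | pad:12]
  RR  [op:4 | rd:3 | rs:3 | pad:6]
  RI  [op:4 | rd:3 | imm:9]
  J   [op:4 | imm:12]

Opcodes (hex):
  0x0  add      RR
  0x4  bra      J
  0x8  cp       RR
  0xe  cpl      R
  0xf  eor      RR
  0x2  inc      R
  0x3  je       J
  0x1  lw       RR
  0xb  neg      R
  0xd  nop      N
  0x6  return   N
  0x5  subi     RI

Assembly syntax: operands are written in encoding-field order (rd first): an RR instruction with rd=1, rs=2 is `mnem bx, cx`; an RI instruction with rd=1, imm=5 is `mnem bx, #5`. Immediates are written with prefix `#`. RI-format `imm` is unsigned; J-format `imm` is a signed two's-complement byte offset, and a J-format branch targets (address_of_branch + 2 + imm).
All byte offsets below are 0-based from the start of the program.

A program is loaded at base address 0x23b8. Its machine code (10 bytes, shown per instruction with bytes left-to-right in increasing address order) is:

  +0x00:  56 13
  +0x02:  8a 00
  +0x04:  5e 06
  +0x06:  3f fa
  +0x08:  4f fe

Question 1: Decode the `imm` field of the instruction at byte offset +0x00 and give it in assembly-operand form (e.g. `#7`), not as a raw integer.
#19

[00] 56 13 → 0x5613
  opcode bits[15:12]=0x5: subi/RI
  rd: (w>>9)&0x7=0x3 → dx
  imm: (w>>0)&0x1ff=0x13 → #19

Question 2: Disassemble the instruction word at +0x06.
[06] 3f fa → 0x3ffa
  opcode bits[15:12]=0x3: je/J
  imm: (w>>0)&0xfff=0xffa (s12→-6) → #-6

je #-6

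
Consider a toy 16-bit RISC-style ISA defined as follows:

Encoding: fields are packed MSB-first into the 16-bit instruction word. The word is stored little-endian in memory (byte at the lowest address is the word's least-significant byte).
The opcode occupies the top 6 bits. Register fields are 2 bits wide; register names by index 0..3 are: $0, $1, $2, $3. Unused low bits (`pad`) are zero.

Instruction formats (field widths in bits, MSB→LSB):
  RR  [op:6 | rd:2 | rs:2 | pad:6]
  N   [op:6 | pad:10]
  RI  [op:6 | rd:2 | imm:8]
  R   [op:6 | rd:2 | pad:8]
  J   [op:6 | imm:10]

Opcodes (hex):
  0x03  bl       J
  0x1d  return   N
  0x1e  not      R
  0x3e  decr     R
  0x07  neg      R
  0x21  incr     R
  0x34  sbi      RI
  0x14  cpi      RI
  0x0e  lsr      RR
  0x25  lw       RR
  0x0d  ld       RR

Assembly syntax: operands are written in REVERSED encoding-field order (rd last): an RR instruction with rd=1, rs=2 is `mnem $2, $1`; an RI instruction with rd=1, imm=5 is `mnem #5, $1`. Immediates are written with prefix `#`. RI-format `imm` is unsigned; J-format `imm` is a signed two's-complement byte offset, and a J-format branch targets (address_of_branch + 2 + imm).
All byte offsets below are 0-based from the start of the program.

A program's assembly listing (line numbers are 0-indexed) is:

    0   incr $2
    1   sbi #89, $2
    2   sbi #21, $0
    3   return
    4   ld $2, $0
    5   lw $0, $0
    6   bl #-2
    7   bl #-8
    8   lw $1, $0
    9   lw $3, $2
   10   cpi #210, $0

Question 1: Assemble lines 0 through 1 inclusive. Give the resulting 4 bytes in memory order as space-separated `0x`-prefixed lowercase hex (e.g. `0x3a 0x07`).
L0: incr op=0x21:6|rd=2:2|pad=0:8 ⇒ 0x8600 ⇒ little 00 86
L1: sbi op=0x34:6|rd=2:2|imm=89:8 ⇒ 0xd259 ⇒ little 59 d2

0x00 0x86 0x59 0xd2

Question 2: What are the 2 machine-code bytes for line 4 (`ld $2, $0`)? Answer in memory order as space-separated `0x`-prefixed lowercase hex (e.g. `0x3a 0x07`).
4. ld fields op=0xd:6|rd=0:2|rs=2:2|pad=0:6 → word 3480h → 80 34

0x80 0x34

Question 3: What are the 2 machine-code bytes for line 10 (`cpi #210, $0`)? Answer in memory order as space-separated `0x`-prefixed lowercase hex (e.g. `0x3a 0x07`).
line 10 (cpi): pack op=0x14:6|rd=0:2|imm=210:8 = 0x50d2; little→ d2 50

0xd2 0x50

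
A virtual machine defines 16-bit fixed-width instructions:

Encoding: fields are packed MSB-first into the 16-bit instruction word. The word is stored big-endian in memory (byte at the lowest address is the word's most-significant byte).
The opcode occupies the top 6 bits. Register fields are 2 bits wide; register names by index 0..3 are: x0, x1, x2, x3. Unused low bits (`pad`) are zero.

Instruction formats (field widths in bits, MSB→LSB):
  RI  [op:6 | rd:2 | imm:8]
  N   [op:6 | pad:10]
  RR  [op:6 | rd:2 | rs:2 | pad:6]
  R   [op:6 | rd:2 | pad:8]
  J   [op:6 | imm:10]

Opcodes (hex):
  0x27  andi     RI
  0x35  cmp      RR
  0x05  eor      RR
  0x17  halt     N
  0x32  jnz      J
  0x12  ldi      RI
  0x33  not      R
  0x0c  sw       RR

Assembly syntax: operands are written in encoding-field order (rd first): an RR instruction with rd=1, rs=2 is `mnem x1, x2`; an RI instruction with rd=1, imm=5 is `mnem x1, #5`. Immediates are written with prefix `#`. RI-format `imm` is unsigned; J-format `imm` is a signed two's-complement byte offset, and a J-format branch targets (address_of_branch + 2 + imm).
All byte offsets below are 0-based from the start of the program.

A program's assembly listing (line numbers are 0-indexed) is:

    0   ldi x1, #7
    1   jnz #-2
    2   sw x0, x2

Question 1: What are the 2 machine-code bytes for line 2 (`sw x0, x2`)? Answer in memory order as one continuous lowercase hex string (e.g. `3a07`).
line 2 (sw): pack op=0xc:6|rd=0:2|rs=2:2|pad=0:6 = 0x3080; big→ 30 80

3080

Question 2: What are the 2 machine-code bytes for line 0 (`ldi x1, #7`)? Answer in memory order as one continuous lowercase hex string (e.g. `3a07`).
line 0 (ldi): pack op=0x12:6|rd=1:2|imm=7:8 = 0x4907; big→ 49 07

4907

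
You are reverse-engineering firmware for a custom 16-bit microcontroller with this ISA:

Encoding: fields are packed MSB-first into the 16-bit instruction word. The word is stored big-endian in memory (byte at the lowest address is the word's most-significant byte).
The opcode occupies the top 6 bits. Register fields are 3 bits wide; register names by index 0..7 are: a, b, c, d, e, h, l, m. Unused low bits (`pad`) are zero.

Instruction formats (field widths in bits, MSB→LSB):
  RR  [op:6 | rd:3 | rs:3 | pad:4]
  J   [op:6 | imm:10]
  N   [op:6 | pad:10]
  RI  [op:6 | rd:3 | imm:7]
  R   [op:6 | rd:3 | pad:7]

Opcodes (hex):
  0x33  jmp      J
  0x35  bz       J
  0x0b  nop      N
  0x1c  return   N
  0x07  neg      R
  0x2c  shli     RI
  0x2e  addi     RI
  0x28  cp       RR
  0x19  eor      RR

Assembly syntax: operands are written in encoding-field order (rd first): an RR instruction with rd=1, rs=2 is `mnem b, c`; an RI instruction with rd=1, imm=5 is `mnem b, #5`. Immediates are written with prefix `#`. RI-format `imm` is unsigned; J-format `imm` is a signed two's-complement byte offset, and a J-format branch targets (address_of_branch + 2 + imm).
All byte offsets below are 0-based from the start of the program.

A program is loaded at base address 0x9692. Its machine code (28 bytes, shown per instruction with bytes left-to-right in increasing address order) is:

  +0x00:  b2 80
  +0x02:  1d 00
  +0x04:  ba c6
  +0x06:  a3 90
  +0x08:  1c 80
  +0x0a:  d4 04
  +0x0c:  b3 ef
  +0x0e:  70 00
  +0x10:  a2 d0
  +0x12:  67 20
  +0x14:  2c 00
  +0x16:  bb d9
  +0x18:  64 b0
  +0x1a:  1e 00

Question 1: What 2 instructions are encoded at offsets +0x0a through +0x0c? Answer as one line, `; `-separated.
bz #4; shli m, #111

+0x0a: d4 04 ⇒ word 0xd404 (big)
  op=0xd404>>10=0x35 ⇒ bz (J)
  imm: (w>>0)&0x3ff=0x4 → #4
+0x0c: b3 ef ⇒ word 0xb3ef (big)
  op=0xb3ef>>10=0x2c ⇒ shli (RI)
  rd: (w>>7)&0x7=0x7 → m
  imm: (w>>0)&0x7f=0x6f → #111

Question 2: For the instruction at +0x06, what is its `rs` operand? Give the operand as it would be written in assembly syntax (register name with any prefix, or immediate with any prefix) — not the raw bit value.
off 0x06: read a3 90 as big → 0xa390
  op=0xa390>>10=0x28 ⇒ cp (RR)
  rd: (w>>7)&0x7=0x7 → m
  rs: (w>>4)&0x7=0x1 → b

b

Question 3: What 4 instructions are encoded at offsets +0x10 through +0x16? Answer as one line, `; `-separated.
cp h, h; eor l, c; nop; addi m, #89

@+10  big-endian(a2 d0) = 0xa2d0
  top 6b → 0x28 → cp [RR]
  rd: (w>>7)&0x7=0x5 → h
  rs: (w>>4)&0x7=0x5 → h
@+12  big-endian(67 20) = 0x6720
  top 6b → 0x19 → eor [RR]
  rd: (w>>7)&0x7=0x6 → l
  rs: (w>>4)&0x7=0x2 → c
@+14  big-endian(2c 00) = 0x2c00
  top 6b → 0xb → nop [N]
@+16  big-endian(bb d9) = 0xbbd9
  top 6b → 0x2e → addi [RI]
  rd: (w>>7)&0x7=0x7 → m
  imm: (w>>0)&0x7f=0x59 → #89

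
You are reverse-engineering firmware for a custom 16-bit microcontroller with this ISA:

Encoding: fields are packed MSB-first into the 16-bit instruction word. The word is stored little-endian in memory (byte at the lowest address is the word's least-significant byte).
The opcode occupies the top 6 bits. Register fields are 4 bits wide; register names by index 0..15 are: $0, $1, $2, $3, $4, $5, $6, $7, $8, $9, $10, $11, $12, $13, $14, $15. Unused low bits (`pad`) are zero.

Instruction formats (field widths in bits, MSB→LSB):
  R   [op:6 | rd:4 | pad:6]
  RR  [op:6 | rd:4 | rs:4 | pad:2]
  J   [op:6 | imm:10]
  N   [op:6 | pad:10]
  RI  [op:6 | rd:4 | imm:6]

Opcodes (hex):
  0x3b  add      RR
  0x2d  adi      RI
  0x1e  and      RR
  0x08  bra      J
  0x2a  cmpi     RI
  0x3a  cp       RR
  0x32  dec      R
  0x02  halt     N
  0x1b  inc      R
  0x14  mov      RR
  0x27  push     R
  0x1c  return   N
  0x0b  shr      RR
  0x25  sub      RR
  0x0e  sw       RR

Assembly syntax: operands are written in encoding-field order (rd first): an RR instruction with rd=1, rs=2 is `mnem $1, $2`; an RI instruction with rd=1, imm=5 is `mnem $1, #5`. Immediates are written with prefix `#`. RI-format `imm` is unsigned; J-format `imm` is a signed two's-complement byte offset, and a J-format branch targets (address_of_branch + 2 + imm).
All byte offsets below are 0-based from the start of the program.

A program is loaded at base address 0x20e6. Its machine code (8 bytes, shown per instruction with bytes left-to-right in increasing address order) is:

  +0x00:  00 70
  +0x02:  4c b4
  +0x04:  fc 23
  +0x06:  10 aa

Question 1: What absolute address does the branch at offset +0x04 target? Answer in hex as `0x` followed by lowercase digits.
[04] fc 23 → 0x23fc
  top 6b → 0x8 → bra [J]
  imm@[9:0]=0x3fc (s10→-4) ⇒ #-4
  target = base 0x20e6 + off 0x04 + 2 + imm -4 = 0x20e8

0x20e8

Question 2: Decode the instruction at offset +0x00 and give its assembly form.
return

[00] 00 70 → 0x7000
  top 6b → 0x1c → return [N]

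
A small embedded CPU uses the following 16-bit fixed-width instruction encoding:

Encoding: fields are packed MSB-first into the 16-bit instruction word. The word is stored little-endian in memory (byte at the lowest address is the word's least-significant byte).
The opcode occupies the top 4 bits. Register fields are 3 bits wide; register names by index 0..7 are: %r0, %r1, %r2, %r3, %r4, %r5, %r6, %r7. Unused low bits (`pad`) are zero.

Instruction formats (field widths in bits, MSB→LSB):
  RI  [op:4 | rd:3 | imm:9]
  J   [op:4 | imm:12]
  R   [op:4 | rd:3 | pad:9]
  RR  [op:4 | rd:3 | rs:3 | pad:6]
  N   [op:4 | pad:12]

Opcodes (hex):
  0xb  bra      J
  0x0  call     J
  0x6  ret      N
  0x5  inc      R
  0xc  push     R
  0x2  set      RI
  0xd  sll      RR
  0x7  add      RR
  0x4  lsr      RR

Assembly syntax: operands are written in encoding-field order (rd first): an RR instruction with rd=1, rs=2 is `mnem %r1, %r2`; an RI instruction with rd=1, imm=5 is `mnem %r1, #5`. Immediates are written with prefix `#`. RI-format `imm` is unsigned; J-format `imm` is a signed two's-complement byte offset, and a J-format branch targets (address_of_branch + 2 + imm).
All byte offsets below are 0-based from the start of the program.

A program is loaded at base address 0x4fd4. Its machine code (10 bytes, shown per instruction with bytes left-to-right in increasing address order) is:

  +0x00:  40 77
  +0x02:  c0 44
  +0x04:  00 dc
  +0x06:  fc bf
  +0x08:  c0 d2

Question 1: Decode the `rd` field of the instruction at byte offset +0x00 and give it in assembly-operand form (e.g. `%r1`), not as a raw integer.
%r3

+0x00: 40 77 ⇒ word 0x7740 (little)
  opcode bits[15:12]=0x7: add/RR
  [11:9] rd=3 = %r3
  [8:6] rs=5 = %r5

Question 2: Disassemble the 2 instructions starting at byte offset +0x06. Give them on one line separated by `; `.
bra #-4; sll %r1, %r3

off 0x06: read fc bf as little → 0xbffc
  top 4b → 0xb → bra [J]
  imm@[11:0]=0xffc (s12→-4) ⇒ #-4
off 0x08: read c0 d2 as little → 0xd2c0
  top 4b → 0xd → sll [RR]
  rd@[11:9]=0x1 ⇒ %r1
  rs@[8:6]=0x3 ⇒ %r3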